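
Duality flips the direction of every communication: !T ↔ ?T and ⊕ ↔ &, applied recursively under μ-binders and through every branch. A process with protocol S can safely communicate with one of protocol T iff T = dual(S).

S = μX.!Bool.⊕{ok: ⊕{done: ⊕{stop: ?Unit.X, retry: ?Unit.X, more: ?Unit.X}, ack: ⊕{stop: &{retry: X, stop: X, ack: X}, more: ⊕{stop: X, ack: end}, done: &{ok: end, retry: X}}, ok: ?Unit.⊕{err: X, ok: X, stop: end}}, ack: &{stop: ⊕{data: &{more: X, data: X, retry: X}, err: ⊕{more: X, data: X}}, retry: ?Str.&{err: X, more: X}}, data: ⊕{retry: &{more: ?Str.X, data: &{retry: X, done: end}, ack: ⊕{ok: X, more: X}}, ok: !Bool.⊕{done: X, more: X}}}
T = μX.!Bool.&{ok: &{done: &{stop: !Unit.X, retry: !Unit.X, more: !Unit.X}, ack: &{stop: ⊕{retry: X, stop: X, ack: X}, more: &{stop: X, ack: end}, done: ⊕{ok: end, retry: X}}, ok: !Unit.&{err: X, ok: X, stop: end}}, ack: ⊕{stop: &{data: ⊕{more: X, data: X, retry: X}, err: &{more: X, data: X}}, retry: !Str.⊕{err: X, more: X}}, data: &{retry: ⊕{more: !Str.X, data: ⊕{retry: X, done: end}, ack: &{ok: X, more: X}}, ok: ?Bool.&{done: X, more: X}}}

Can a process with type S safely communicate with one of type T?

μX vs μX  match (binder kept)
  !Bool vs !Bool  ✗ same direction on both sides — not dual

NO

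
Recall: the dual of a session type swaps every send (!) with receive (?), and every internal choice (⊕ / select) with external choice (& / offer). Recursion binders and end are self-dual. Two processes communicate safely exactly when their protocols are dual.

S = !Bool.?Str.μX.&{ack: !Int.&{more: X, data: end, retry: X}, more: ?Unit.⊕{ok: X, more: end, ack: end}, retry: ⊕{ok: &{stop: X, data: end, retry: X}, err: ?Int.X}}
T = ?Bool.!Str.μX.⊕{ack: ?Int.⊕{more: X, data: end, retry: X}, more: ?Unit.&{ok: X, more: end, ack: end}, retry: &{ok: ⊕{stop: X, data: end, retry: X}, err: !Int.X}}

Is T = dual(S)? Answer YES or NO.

NO

!Bool vs ?Bool  ✓
  ?Str vs !Str  ✓
    μX vs μX  ✓ (μ self-dual)
      &{ack,more,retry} vs ⊕{ack,more,retry}  ✓ labels match
        • ack:
          !Int vs ?Int  ✓
            &{more,data,retry} vs ⊕{more,data,retry}  ✓ labels match
              • more:
                X vs X  ✓
              • data:
                end vs end  ✓
              • retry:
                X vs X  ✓
        • more:
          ?Unit vs ?Unit  ✗ same direction on both sides — not dual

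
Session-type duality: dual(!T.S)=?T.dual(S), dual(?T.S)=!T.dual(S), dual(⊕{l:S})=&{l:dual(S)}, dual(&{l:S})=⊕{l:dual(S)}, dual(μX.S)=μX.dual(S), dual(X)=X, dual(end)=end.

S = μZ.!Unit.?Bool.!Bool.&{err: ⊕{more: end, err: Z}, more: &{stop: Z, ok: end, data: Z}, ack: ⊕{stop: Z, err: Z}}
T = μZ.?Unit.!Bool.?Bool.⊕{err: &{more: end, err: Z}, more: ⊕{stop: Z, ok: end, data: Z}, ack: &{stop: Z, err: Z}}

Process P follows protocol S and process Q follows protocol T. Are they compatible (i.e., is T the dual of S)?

YES

μZ | μZ  match (μ self-dual)
  !Unit | ?Unit  match
    ?Bool | !Bool  match
      !Bool | ?Bool  match
        &{err,more,ack} | ⊕{err,more,ack}  match same labels
          [err]
            ⊕{more,err} | &{more,err}  match same labels
              [more]
                end | end  match
              [err]
                Z | Z  match
          [more]
            &{stop,ok,data} | ⊕{stop,ok,data}  match same labels
              [stop]
                Z | Z  match
              [ok]
                end | end  match
              [data]
                Z | Z  match
          [ack]
            ⊕{stop,err} | &{stop,err}  match same labels
              [stop]
                Z | Z  match
              [err]
                Z | Z  match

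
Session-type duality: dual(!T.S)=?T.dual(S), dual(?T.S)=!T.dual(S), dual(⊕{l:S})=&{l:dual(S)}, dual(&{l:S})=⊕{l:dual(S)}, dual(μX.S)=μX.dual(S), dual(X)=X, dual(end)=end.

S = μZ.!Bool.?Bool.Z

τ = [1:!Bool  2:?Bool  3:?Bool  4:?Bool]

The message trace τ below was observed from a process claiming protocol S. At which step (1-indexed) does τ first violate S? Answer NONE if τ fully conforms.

@1 !Bool  match  now at ?Bool.μZ.…
@2 ?Bool  match  now at μZ.…
@3 got ?Bool, protocol expects !Bool  ✗

3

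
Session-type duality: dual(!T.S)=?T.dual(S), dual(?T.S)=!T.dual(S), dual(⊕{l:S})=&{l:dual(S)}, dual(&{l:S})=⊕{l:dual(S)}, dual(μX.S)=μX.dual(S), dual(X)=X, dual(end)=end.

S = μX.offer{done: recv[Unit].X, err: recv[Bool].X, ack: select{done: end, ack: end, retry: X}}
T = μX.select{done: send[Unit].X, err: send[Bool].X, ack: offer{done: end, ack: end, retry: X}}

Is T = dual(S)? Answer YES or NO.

μX vs μX  ok (binder kept)
  offer{done,err,ack} vs select{done,err,ack}  ok label sets agree
    [done]
      recv[Unit] vs send[Unit]  ok
        X vs X  ok
    [err]
      recv[Bool] vs send[Bool]  ok
        X vs X  ok
    [ack]
      select{done,ack,retry} vs offer{done,ack,retry}  ok label sets agree
        [done]
          end vs end  ok
        [ack]
          end vs end  ok
        [retry]
          X vs X  ok

YES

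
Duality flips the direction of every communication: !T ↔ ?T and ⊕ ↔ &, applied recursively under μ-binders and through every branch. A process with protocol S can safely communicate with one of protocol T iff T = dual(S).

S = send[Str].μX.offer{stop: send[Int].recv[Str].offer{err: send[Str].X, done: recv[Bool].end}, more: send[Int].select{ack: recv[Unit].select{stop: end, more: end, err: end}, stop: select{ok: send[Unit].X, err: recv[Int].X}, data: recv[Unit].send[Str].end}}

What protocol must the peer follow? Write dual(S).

recv[Str].μX.select{stop: recv[Int].send[Str].select{err: recv[Str].X, done: send[Bool].end}, more: recv[Int].offer{ack: send[Unit].offer{stop: end, more: end, err: end}, stop: offer{ok: recv[Unit].X, err: send[Int].X}, data: send[Unit].recv[Str].end}}

send[Str] ↦ recv[Str]
  μX ↦ μX  (μ self-dual)
    offer{stop,more} ↦ select{stop,more}  (offer→select)
      • stop:
        send[Int] ↦ recv[Int]
          recv[Str] ↦ send[Str]
            offer{err,done} ↦ select{err,done}  (offer→select)
              • err:
                send[Str] ↦ recv[Str]
                  X self-dual
              • done:
                recv[Bool] ↦ send[Bool]
                  end self-dual
      • more:
        send[Int] ↦ recv[Int]
          select{ack,stop,data} ↦ offer{ack,stop,data}  (⊕→&)
            • ack:
              recv[Unit] ↦ send[Unit]
                select{stop,more,err} ↦ offer{stop,more,err}  (⊕→&)
                  • stop:
                    end self-dual
                  • more:
                    end self-dual
                  • err:
                    end self-dual
            • stop:
              select{ok,err} ↦ offer{ok,err}  (⊕→&)
                • ok:
                  send[Unit] ↦ recv[Unit]
                    X self-dual
                • err:
                  recv[Int] ↦ send[Int]
                    X self-dual
            • data:
              recv[Unit] ↦ send[Unit]
                send[Str] ↦ recv[Str]
                  end self-dual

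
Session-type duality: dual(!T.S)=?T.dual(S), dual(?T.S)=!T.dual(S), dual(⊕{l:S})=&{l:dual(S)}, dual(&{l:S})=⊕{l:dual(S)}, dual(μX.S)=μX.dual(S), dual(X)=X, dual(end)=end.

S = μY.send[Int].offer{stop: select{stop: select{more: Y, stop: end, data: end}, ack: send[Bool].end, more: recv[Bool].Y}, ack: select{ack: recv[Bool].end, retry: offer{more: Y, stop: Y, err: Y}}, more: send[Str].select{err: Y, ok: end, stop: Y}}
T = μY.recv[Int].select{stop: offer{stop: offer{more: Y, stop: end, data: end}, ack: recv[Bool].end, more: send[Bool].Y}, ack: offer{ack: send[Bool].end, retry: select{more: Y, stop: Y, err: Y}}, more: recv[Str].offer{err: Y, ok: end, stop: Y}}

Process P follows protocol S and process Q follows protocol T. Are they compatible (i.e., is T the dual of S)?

μY ‖ μY  match (binder kept)
  send[Int] ‖ recv[Int]  match
    offer{stop,ack,more} ‖ select{stop,ack,more}  match label sets agree
      • stop:
        select{stop,ack,more} ‖ offer{stop,ack,more}  match label sets agree
          • stop:
            select{more,stop,data} ‖ offer{more,stop,data}  match label sets agree
              • more:
                Y ‖ Y  match
              • stop:
                end ‖ end  match
              • data:
                end ‖ end  match
          • ack:
            send[Bool] ‖ recv[Bool]  match
              end ‖ end  match
          • more:
            recv[Bool] ‖ send[Bool]  match
              Y ‖ Y  match
      • ack:
        select{ack,retry} ‖ offer{ack,retry}  match label sets agree
          • ack:
            recv[Bool] ‖ send[Bool]  match
              end ‖ end  match
          • retry:
            offer{more,stop,err} ‖ select{more,stop,err}  match label sets agree
              • more:
                Y ‖ Y  match
              • stop:
                Y ‖ Y  match
              • err:
                Y ‖ Y  match
      • more:
        send[Str] ‖ recv[Str]  match
          select{err,ok,stop} ‖ offer{err,ok,stop}  match label sets agree
            • err:
              Y ‖ Y  match
            • ok:
              end ‖ end  match
            • stop:
              Y ‖ Y  match

YES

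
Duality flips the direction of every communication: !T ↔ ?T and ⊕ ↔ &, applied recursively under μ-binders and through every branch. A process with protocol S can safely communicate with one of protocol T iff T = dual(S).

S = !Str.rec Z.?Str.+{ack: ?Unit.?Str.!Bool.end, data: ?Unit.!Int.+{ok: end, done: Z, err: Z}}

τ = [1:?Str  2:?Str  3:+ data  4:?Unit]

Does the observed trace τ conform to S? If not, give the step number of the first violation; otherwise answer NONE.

step 1: got ?Str, protocol expects !Str  ✗

1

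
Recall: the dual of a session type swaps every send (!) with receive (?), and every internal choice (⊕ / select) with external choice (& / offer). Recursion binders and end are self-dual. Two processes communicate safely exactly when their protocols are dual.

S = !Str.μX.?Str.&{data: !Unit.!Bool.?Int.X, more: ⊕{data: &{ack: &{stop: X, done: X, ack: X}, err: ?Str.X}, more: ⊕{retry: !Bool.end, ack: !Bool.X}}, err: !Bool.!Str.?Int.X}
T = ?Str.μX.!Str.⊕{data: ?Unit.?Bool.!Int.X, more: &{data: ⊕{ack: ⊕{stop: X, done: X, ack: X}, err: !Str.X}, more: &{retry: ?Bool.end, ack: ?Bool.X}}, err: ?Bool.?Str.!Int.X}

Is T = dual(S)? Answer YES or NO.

YES

!Str | ?Str  match
  μX | μX  match (rec unchanged)
    ?Str | !Str  match
      &{data,more,err} | ⊕{data,more,err}  match same labels
        case data:
          !Unit | ?Unit  match
            !Bool | ?Bool  match
              ?Int | !Int  match
                X | X  match
        case more:
          ⊕{data,more} | &{data,more}  match same labels
            case data:
              &{ack,err} | ⊕{ack,err}  match same labels
                case ack:
                  &{stop,done,ack} | ⊕{stop,done,ack}  match same labels
                    case stop:
                      X | X  match
                    case done:
                      X | X  match
                    case ack:
                      X | X  match
                case err:
                  ?Str | !Str  match
                    X | X  match
            case more:
              ⊕{retry,ack} | &{retry,ack}  match same labels
                case retry:
                  !Bool | ?Bool  match
                    end | end  match
                case ack:
                  !Bool | ?Bool  match
                    X | X  match
        case err:
          !Bool | ?Bool  match
            !Str | ?Str  match
              ?Int | !Int  match
                X | X  match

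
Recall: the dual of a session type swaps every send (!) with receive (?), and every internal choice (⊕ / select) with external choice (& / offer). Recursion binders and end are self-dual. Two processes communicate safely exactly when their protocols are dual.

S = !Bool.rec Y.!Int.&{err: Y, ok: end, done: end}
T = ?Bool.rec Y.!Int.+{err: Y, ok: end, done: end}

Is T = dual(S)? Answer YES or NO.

NO

!Bool ‖ ?Bool  ✓
  rec Y ‖ rec Y  ✓ (μ self-dual)
    !Int ‖ !Int  ✗ same direction on both sides — not dual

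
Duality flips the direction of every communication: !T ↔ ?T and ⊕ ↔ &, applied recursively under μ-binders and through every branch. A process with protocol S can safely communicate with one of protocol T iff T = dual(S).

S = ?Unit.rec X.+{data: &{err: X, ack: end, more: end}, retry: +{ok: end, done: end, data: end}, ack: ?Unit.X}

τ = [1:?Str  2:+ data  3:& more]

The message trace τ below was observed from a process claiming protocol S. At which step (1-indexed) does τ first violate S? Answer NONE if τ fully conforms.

1

step 1: got ?Str, protocol expects ?Unit  ✗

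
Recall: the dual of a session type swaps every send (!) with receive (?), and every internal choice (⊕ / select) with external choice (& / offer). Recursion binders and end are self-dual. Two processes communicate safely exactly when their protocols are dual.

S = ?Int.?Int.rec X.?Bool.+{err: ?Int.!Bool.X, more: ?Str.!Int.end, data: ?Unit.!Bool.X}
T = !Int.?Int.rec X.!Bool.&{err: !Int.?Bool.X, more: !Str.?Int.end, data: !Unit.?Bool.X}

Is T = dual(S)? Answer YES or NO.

NO

?Int ‖ !Int  match
  ?Int ‖ ?Int  ✗ same direction on both sides — not dual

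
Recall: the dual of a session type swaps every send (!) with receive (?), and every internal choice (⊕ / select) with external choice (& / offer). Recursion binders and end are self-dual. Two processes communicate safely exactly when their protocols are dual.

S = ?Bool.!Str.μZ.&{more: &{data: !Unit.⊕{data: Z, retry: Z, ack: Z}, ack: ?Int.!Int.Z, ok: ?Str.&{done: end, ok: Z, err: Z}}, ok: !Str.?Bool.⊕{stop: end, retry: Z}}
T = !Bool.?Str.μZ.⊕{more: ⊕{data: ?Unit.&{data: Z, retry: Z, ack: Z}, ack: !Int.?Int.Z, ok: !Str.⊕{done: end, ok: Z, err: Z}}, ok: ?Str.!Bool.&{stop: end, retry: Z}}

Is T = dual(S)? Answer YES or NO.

YES

?Bool ‖ !Bool  match
  !Str ‖ ?Str  match
    μZ ‖ μZ  match (rec unchanged)
      &{more,ok} ‖ ⊕{more,ok}  match labels match
        case more:
          &{data,ack,ok} ‖ ⊕{data,ack,ok}  match labels match
            case data:
              !Unit ‖ ?Unit  match
                ⊕{data,retry,ack} ‖ &{data,retry,ack}  match labels match
                  case data:
                    Z ‖ Z  match
                  case retry:
                    Z ‖ Z  match
                  case ack:
                    Z ‖ Z  match
            case ack:
              ?Int ‖ !Int  match
                !Int ‖ ?Int  match
                  Z ‖ Z  match
            case ok:
              ?Str ‖ !Str  match
                &{done,ok,err} ‖ ⊕{done,ok,err}  match labels match
                  case done:
                    end ‖ end  match
                  case ok:
                    Z ‖ Z  match
                  case err:
                    Z ‖ Z  match
        case ok:
          !Str ‖ ?Str  match
            ?Bool ‖ !Bool  match
              ⊕{stop,retry} ‖ &{stop,retry}  match labels match
                case stop:
                  end ‖ end  match
                case retry:
                  Z ‖ Z  match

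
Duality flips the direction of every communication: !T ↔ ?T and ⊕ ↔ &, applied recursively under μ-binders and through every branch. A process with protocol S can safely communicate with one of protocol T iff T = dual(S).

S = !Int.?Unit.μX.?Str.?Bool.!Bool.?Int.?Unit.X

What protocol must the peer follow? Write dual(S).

?Int.!Unit.μX.!Str.!Bool.?Bool.!Int.!Unit.X

!Int ↦ ?Int
  ?Unit ↦ !Unit
    μX ↦ μX  (rec unchanged)
      ?Str ↦ !Str
        ?Bool ↦ !Bool
          !Bool ↦ ?Bool
            ?Int ↦ !Int
              ?Unit ↦ !Unit
                dual(X) = X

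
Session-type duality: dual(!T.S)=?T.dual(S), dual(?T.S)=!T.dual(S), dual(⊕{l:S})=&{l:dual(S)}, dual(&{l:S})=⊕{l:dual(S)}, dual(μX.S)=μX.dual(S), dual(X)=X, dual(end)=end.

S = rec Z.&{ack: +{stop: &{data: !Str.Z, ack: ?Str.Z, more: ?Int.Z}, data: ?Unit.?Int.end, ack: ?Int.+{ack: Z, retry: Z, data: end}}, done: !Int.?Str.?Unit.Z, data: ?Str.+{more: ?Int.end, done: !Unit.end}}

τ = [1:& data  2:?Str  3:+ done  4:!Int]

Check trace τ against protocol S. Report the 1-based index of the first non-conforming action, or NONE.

4

@1 & data  ok  state: ?Str.+{more: ?Int.end, done: !Unit.end}
@2 ?Str  ok  state: +{more: ?Int.end, done: !Unit.end}
@3 + done  ok  state: !Unit.end
@4 got !Int, protocol expects !Unit  ✗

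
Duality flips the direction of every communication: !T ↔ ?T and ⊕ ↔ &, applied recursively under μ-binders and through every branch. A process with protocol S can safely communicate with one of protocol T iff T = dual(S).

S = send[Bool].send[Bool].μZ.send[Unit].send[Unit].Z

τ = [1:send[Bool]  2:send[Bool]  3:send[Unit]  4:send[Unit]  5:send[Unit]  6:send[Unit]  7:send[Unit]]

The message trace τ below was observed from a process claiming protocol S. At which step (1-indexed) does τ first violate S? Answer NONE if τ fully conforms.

[1] send[Bool]  match  state: send[Bool].μZ.…
[2] send[Bool]  match  state: μZ.…
[3] send[Unit]  match  state: send[Unit].μZ.…
[4] send[Unit]  match  state: μZ.…
[5] send[Unit]  match  state: send[Unit].μZ.…
[6] send[Unit]  match  state: μZ.…
[7] send[Unit]  match  state: send[Unit].μZ.…
τ conforms to S (length 7)

NONE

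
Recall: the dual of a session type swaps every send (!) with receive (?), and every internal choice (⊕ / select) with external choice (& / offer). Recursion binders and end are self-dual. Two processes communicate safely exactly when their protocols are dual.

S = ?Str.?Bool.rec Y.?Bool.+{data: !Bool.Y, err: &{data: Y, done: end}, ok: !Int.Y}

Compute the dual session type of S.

!Str.!Bool.rec Y.!Bool.&{data: ?Bool.Y, err: +{data: Y, done: end}, ok: ?Int.Y}

?Str → !Str
  ?Bool → !Bool
    rec Y → rec Y  (binder kept)
      ?Bool → !Bool
        +{data,err,ok} → &{data,err,ok}  (⊕→&)
          case data:
            !Bool → ?Bool
              Y self-dual
          case err:
            &{data,done} → +{data,done}  (&→⊕)
              case data:
                Y self-dual
              case done:
                end self-dual
          case ok:
            !Int → ?Int
              Y self-dual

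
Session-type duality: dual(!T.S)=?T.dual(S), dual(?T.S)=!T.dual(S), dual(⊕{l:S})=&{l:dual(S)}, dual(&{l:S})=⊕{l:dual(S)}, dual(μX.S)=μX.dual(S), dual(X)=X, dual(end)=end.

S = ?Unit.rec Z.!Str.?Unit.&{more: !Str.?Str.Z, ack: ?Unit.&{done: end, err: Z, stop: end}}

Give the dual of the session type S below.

?Unit → !Unit
  rec Z → rec Z  (rec unchanged)
    !Str → ?Str
      ?Unit → !Unit
        &{more,ack} → +{more,ack}  (external→internal)
          case more:
            !Str → ?Str
              ?Str → !Str
                dual(Z) = Z
          case ack:
            ?Unit → !Unit
              &{done,err,stop} → +{done,err,stop}  (external→internal)
                case done:
                  dual(end) = end
                case err:
                  dual(Z) = Z
                case stop:
                  dual(end) = end

!Unit.rec Z.?Str.!Unit.+{more: ?Str.!Str.Z, ack: !Unit.+{done: end, err: Z, stop: end}}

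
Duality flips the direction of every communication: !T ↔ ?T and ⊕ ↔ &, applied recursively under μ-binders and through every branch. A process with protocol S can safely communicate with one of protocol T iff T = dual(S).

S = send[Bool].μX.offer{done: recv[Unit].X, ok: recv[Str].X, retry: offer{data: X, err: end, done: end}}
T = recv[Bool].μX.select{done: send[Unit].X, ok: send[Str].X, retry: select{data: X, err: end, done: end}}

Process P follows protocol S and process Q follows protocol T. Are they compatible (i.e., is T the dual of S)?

YES

send[Bool] | recv[Bool]  match
  μX | μX  match (rec unchanged)
    offer{done,ok,retry} | select{done,ok,retry}  match labels match
      [done]
        recv[Unit] | send[Unit]  match
          X | X  match
      [ok]
        recv[Str] | send[Str]  match
          X | X  match
      [retry]
        offer{data,err,done} | select{data,err,done}  match labels match
          [data]
            X | X  match
          [err]
            end | end  match
          [done]
            end | end  match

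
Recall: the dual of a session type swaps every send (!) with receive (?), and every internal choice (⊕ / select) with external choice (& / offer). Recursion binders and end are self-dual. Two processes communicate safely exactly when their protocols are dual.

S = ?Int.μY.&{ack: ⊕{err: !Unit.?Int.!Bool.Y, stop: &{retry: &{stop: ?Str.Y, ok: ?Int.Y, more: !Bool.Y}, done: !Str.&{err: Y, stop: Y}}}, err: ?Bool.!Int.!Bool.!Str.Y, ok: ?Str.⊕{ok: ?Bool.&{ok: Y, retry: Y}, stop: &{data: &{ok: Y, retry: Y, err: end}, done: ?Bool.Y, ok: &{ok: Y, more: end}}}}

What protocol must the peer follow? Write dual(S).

?Int → !Int
  μY → μY  (binder kept)
    &{ack,err,ok} → ⊕{ack,err,ok}  (offer→select)
      • ack:
        ⊕{err,stop} → &{err,stop}  (internal→external)
          • err:
            !Unit → ?Unit
              ?Int → !Int
                !Bool → ?Bool
                  Y ↦ Y
          • stop:
            &{retry,done} → ⊕{retry,done}  (offer→select)
              • retry:
                &{stop,ok,more} → ⊕{stop,ok,more}  (offer→select)
                  • stop:
                    ?Str → !Str
                      Y ↦ Y
                  • ok:
                    ?Int → !Int
                      Y ↦ Y
                  • more:
                    !Bool → ?Bool
                      Y ↦ Y
              • done:
                !Str → ?Str
                  &{err,stop} → ⊕{err,stop}  (offer→select)
                    • err:
                      Y ↦ Y
                    • stop:
                      Y ↦ Y
      • err:
        ?Bool → !Bool
          !Int → ?Int
            !Bool → ?Bool
              !Str → ?Str
                Y ↦ Y
      • ok:
        ?Str → !Str
          ⊕{ok,stop} → &{ok,stop}  (internal→external)
            • ok:
              ?Bool → !Bool
                &{ok,retry} → ⊕{ok,retry}  (offer→select)
                  • ok:
                    Y ↦ Y
                  • retry:
                    Y ↦ Y
            • stop:
              &{data,done,ok} → ⊕{data,done,ok}  (offer→select)
                • data:
                  &{ok,retry,err} → ⊕{ok,retry,err}  (offer→select)
                    • ok:
                      Y ↦ Y
                    • retry:
                      Y ↦ Y
                    • err:
                      end ↦ end
                • done:
                  ?Bool → !Bool
                    Y ↦ Y
                • ok:
                  &{ok,more} → ⊕{ok,more}  (offer→select)
                    • ok:
                      Y ↦ Y
                    • more:
                      end ↦ end

!Int.μY.⊕{ack: &{err: ?Unit.!Int.?Bool.Y, stop: ⊕{retry: ⊕{stop: !Str.Y, ok: !Int.Y, more: ?Bool.Y}, done: ?Str.⊕{err: Y, stop: Y}}}, err: !Bool.?Int.?Bool.?Str.Y, ok: !Str.&{ok: !Bool.⊕{ok: Y, retry: Y}, stop: ⊕{data: ⊕{ok: Y, retry: Y, err: end}, done: !Bool.Y, ok: ⊕{ok: Y, more: end}}}}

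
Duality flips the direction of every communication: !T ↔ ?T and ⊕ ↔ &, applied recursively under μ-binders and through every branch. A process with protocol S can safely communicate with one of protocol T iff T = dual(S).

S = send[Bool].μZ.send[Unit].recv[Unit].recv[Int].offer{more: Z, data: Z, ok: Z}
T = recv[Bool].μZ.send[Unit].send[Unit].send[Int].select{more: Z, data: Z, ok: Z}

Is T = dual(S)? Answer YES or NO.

send[Bool] | recv[Bool]  match
  μZ | μZ  match (rec unchanged)
    send[Unit] | send[Unit]  ✗ same direction on both sides — not dual

NO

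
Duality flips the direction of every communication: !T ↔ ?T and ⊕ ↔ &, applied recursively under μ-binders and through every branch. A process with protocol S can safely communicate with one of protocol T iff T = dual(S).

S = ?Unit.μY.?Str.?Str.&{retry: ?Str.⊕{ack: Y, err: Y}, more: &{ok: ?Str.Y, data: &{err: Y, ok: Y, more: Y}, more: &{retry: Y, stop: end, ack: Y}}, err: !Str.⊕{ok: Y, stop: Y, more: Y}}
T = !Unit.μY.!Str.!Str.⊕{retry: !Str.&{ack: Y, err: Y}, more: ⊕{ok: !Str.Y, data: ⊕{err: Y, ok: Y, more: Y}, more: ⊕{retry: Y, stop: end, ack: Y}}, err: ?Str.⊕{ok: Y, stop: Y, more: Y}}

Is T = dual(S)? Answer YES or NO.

NO

?Unit | !Unit  ok
  μY | μY  ok (binder kept)
    ?Str | !Str  ok
      ?Str | !Str  ok
        &{retry,more,err} | ⊕{retry,more,err}  ok same labels
          [retry]
            ?Str | !Str  ok
              ⊕{ack,err} | &{ack,err}  ok same labels
                [ack]
                  Y | Y  ok
                [err]
                  Y | Y  ok
          [more]
            &{ok,data,more} | ⊕{ok,data,more}  ok same labels
              [ok]
                ?Str | !Str  ok
                  Y | Y  ok
              [data]
                &{err,ok,more} | ⊕{err,ok,more}  ok same labels
                  [err]
                    Y | Y  ok
                  [ok]
                    Y | Y  ok
                  [more]
                    Y | Y  ok
              [more]
                &{retry,stop,ack} | ⊕{retry,stop,ack}  ok same labels
                  [retry]
                    Y | Y  ok
                  [stop]
                    end | end  ok
                  [ack]
                    Y | Y  ok
          [err]
            !Str | ?Str  ok
              ⊕{ok,stop,more} | ⊕{ok,stop,more}  ✗ choice polarity not flipped — not dual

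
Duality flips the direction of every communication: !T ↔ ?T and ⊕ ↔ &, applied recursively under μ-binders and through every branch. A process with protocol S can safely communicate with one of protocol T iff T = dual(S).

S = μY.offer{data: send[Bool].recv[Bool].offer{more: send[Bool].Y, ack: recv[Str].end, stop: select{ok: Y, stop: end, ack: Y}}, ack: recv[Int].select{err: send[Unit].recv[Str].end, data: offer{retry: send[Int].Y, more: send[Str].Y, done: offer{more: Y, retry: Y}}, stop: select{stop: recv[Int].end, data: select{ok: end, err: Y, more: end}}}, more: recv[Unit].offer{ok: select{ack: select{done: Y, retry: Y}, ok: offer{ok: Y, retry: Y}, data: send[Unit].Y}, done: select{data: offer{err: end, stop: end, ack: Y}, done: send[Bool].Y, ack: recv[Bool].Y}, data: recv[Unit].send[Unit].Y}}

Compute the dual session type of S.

μY → μY  (binder kept)
  offer{data,ack,more} → select{data,ack,more}  (external→internal)
    • data:
      send[Bool] → recv[Bool]
        recv[Bool] → send[Bool]
          offer{more,ack,stop} → select{more,ack,stop}  (external→internal)
            • more:
              send[Bool] → recv[Bool]
                dual(Y) = Y
            • ack:
              recv[Str] → send[Str]
                dual(end) = end
            • stop:
              select{ok,stop,ack} → offer{ok,stop,ack}  (internal→external)
                • ok:
                  dual(Y) = Y
                • stop:
                  dual(end) = end
                • ack:
                  dual(Y) = Y
    • ack:
      recv[Int] → send[Int]
        select{err,data,stop} → offer{err,data,stop}  (internal→external)
          • err:
            send[Unit] → recv[Unit]
              recv[Str] → send[Str]
                dual(end) = end
          • data:
            offer{retry,more,done} → select{retry,more,done}  (external→internal)
              • retry:
                send[Int] → recv[Int]
                  dual(Y) = Y
              • more:
                send[Str] → recv[Str]
                  dual(Y) = Y
              • done:
                offer{more,retry} → select{more,retry}  (external→internal)
                  • more:
                    dual(Y) = Y
                  • retry:
                    dual(Y) = Y
          • stop:
            select{stop,data} → offer{stop,data}  (internal→external)
              • stop:
                recv[Int] → send[Int]
                  dual(end) = end
              • data:
                select{ok,err,more} → offer{ok,err,more}  (internal→external)
                  • ok:
                    dual(end) = end
                  • err:
                    dual(Y) = Y
                  • more:
                    dual(end) = end
    • more:
      recv[Unit] → send[Unit]
        offer{ok,done,data} → select{ok,done,data}  (external→internal)
          • ok:
            select{ack,ok,data} → offer{ack,ok,data}  (internal→external)
              • ack:
                select{done,retry} → offer{done,retry}  (internal→external)
                  • done:
                    dual(Y) = Y
                  • retry:
                    dual(Y) = Y
              • ok:
                offer{ok,retry} → select{ok,retry}  (external→internal)
                  • ok:
                    dual(Y) = Y
                  • retry:
                    dual(Y) = Y
              • data:
                send[Unit] → recv[Unit]
                  dual(Y) = Y
          • done:
            select{data,done,ack} → offer{data,done,ack}  (internal→external)
              • data:
                offer{err,stop,ack} → select{err,stop,ack}  (external→internal)
                  • err:
                    dual(end) = end
                  • stop:
                    dual(end) = end
                  • ack:
                    dual(Y) = Y
              • done:
                send[Bool] → recv[Bool]
                  dual(Y) = Y
              • ack:
                recv[Bool] → send[Bool]
                  dual(Y) = Y
          • data:
            recv[Unit] → send[Unit]
              send[Unit] → recv[Unit]
                dual(Y) = Y

μY.select{data: recv[Bool].send[Bool].select{more: recv[Bool].Y, ack: send[Str].end, stop: offer{ok: Y, stop: end, ack: Y}}, ack: send[Int].offer{err: recv[Unit].send[Str].end, data: select{retry: recv[Int].Y, more: recv[Str].Y, done: select{more: Y, retry: Y}}, stop: offer{stop: send[Int].end, data: offer{ok: end, err: Y, more: end}}}, more: send[Unit].select{ok: offer{ack: offer{done: Y, retry: Y}, ok: select{ok: Y, retry: Y}, data: recv[Unit].Y}, done: offer{data: select{err: end, stop: end, ack: Y}, done: recv[Bool].Y, ack: send[Bool].Y}, data: send[Unit].recv[Unit].Y}}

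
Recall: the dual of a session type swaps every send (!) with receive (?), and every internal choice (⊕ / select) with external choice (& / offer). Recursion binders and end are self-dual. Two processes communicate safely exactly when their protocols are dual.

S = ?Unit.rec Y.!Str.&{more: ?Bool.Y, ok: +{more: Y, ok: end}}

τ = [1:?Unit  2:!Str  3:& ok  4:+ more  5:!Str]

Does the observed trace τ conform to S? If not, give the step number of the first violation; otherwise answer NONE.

step 1: ?Unit  ok  state: rec Y.…
step 2: !Str  ok  state: &{more: ?Bool.rec Y.…, ok: +{more: rec Y.…, ok: end}}
step 3: & ok  ok  state: +{more: rec Y.…, ok: end}
step 4: + more  ok  state: rec Y.…
step 5: !Str  ok  state: &{more: ?Bool.rec Y.…, ok: +{more: rec Y.…, ok: end}}
τ conforms to S (length 5)

NONE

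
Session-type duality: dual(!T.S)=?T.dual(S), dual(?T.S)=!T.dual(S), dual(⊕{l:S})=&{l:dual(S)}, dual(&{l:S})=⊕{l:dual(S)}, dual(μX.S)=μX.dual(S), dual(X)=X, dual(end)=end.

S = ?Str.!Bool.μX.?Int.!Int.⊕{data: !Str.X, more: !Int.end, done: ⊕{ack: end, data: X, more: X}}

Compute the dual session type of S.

!Str.?Bool.μX.!Int.?Int.&{data: ?Str.X, more: ?Int.end, done: &{ack: end, data: X, more: X}}

?Str = !Str
  !Bool = ?Bool
    μX = μX  (μ self-dual)
      ?Int = !Int
        !Int = ?Int
          ⊕{data,more,done} = &{data,more,done}  (internal→external)
            case data:
              !Str = ?Str
                dual(X) = X
            case more:
              !Int = ?Int
                dual(end) = end
            case done:
              ⊕{ack,data,more} = &{ack,data,more}  (internal→external)
                case ack:
                  dual(end) = end
                case data:
                  dual(X) = X
                case more:
                  dual(X) = X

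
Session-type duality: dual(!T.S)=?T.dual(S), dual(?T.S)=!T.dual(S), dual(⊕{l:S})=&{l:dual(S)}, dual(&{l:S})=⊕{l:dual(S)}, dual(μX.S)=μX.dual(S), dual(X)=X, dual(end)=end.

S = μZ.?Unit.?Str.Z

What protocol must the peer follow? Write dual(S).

μZ = μZ  (μ self-dual)
  ?Unit = !Unit
    ?Str = !Str
      Z self-dual

μZ.!Unit.!Str.Z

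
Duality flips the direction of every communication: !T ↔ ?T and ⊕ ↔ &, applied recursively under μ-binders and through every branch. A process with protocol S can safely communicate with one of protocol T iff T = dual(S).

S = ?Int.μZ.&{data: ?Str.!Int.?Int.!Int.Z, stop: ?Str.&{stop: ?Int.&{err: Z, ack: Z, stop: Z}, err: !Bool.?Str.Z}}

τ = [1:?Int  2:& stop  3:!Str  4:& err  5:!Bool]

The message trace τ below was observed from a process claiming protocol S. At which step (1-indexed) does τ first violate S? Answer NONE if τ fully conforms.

3

@1 ?Int  match  now at μZ.…
@2 & stop  match  now at ?Str.&{stop: ?Int.&{err: μZ.…, ack: μZ.…, stop: μZ.…}, err: !Bool.?Str.μZ.…}
@3 got !Str, protocol expects ?Str  ✗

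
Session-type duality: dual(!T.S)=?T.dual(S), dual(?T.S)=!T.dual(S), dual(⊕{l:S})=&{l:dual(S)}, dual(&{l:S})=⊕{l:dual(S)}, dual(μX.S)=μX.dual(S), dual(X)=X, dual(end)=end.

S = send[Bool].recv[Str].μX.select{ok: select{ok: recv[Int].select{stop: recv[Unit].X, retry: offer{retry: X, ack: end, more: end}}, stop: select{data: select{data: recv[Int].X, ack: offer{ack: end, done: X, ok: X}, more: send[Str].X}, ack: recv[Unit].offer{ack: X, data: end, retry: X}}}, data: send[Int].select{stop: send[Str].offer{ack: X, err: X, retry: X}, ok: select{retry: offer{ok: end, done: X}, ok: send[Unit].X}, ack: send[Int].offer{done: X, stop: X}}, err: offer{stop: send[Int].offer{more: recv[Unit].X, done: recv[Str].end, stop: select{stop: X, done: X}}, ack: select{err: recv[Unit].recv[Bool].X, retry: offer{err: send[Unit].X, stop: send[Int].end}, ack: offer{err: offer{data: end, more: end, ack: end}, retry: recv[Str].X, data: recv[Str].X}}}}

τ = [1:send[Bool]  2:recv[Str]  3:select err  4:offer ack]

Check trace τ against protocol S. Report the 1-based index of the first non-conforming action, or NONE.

@1 send[Bool]  match  state: recv[Str].μX.…
@2 recv[Str]  match  state: μX.…
@3 select err  match  state: offer{stop: send[Int].offer{more: recv[Unit].μX.…, done: recv[Str].end, stop: select{stop: μX.…, done: μX.…}}, ack: select{err: recv[Unit].recv[Bool].μX.…, retry: offer{err: send[Unit].μX.…, stop: send[Int].end}, ack: offer{err: offer{data: end, more: end, ack: end}, retry: recv[Str].μX.…, data: recv[Str].μX.…}}}
@4 offer ack  match  state: select{err: recv[Unit].recv[Bool].μX.…, retry: offer{err: send[Unit].μX.…, stop: send[Int].end}, ack: offer{err: offer{data: end, more: end, ack: end}, retry: recv[Str].μX.…, data: recv[Str].μX.…}}
trace exhausted — no violation

NONE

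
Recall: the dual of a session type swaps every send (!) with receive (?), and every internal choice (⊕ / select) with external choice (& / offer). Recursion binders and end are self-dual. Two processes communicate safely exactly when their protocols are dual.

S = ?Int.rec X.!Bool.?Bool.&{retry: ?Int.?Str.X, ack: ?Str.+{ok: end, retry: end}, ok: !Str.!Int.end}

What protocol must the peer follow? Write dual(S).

?Int → !Int
  rec X → rec X  (binder kept)
    !Bool → ?Bool
      ?Bool → !Bool
        &{retry,ack,ok} → +{retry,ack,ok}  (&→⊕)
          [retry]
            ?Int → !Int
              ?Str → !Str
                X ↦ X
          [ack]
            ?Str → !Str
              +{ok,retry} → &{ok,retry}  (select→offer)
                [ok]
                  end ↦ end
                [retry]
                  end ↦ end
          [ok]
            !Str → ?Str
              !Int → ?Int
                end ↦ end

!Int.rec X.?Bool.!Bool.+{retry: !Int.!Str.X, ack: !Str.&{ok: end, retry: end}, ok: ?Str.?Int.end}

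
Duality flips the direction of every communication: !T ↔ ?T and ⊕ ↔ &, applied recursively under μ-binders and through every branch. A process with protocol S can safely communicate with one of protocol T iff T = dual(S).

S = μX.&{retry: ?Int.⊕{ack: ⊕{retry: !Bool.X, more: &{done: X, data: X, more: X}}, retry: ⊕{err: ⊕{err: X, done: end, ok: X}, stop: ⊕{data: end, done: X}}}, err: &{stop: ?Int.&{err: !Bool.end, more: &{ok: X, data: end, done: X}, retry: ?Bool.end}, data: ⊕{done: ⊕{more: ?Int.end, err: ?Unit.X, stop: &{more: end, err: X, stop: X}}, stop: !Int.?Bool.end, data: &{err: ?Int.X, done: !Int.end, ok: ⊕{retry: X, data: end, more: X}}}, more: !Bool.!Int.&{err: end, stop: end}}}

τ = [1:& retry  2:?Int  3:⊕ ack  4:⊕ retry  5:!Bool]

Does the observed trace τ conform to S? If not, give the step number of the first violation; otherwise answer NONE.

[1] & retry  ✓  now at ?Int.⊕{ack: ⊕{retry: !Bool.μX.…, more: &{done: μX.…, data: μX.…, more: μX.…}}, retry: ⊕{err: ⊕{err: μX.…, done: end, ok: μX.…}, stop: ⊕{data: end, done: μX.…}}}
[2] ?Int  ✓  now at ⊕{ack: ⊕{retry: !Bool.μX.…, more: &{done: μX.…, data: μX.…, more: μX.…}}, retry: ⊕{err: ⊕{err: μX.…, done: end, ok: μX.…}, stop: ⊕{data: end, done: μX.…}}}
[3] ⊕ ack  ✓  now at ⊕{retry: !Bool.μX.…, more: &{done: μX.…, data: μX.…, more: μX.…}}
[4] ⊕ retry  ✓  now at !Bool.μX.…
[5] !Bool  ✓  now at μX.…
all 5 steps conform

NONE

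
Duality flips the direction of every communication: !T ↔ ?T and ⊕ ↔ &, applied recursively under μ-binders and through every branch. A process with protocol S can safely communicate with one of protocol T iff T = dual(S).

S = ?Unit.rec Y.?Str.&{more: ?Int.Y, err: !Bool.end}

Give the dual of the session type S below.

!Unit.rec Y.!Str.+{more: !Int.Y, err: ?Bool.end}

?Unit → !Unit
  rec Y → rec Y  (binder kept)
    ?Str → !Str
      &{more,err} → +{more,err}  (offer→select)
        case more:
          ?Int → !Int
            Y self-dual
        case err:
          !Bool → ?Bool
            end self-dual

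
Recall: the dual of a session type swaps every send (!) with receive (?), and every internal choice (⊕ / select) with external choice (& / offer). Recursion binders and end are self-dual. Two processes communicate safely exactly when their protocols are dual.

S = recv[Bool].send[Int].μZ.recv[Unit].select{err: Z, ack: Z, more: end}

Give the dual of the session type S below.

send[Bool].recv[Int].μZ.send[Unit].offer{err: Z, ack: Z, more: end}

recv[Bool] → send[Bool]
  send[Int] → recv[Int]
    μZ → μZ  (μ self-dual)
      recv[Unit] → send[Unit]
        select{err,ack,more} → offer{err,ack,more}  (⊕→&)
          case err:
            dual(Z) = Z
          case ack:
            dual(Z) = Z
          case more:
            dual(end) = end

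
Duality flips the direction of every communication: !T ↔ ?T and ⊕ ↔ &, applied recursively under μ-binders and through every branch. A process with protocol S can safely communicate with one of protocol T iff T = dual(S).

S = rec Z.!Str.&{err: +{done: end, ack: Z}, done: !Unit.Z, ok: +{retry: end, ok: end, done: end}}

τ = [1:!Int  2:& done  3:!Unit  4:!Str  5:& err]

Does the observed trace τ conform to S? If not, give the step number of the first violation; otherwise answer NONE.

1

@1 got !Int, protocol expects !Str  ✗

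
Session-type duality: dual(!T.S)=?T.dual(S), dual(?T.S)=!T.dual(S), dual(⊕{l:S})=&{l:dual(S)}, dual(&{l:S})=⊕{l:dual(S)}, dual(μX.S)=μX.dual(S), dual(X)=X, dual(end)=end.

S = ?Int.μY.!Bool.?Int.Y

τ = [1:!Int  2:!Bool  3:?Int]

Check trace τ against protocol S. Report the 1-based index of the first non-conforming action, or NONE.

1

@1 got !Int, protocol expects ?Int  ✗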